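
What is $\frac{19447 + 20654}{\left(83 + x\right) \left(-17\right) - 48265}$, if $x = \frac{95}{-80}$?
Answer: $- \frac{213872}{264831} \approx -0.80758$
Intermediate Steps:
$x = - \frac{19}{16}$ ($x = 95 \left(- \frac{1}{80}\right) = - \frac{19}{16} \approx -1.1875$)
$\frac{19447 + 20654}{\left(83 + x\right) \left(-17\right) - 48265} = \frac{19447 + 20654}{\left(83 - \frac{19}{16}\right) \left(-17\right) - 48265} = \frac{40101}{\frac{1309}{16} \left(-17\right) - 48265} = \frac{40101}{- \frac{22253}{16} - 48265} = \frac{40101}{- \frac{794493}{16}} = 40101 \left(- \frac{16}{794493}\right) = - \frac{213872}{264831}$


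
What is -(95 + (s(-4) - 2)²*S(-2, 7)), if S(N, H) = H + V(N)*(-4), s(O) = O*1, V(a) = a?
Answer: -635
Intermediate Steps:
s(O) = O
S(N, H) = H - 4*N (S(N, H) = H + N*(-4) = H - 4*N)
-(95 + (s(-4) - 2)²*S(-2, 7)) = -(95 + (-4 - 2)²*(7 - 4*(-2))) = -(95 + (-6)²*(7 + 8)) = -(95 + 36*15) = -(95 + 540) = -1*635 = -635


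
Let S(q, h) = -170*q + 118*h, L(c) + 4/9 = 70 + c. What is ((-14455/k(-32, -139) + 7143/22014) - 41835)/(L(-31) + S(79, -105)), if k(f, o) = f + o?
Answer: 17462665463/10783501642 ≈ 1.6194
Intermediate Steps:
L(c) = 626/9 + c (L(c) = -4/9 + (70 + c) = 626/9 + c)
((-14455/k(-32, -139) + 7143/22014) - 41835)/(L(-31) + S(79, -105)) = ((-14455/(-32 - 139) + 7143/22014) - 41835)/((626/9 - 31) + (-170*79 + 118*(-105))) = ((-14455/(-171) + 7143*(1/22014)) - 41835)/(347/9 + (-13430 - 12390)) = ((-14455*(-1/171) + 2381/7338) - 41835)/(347/9 - 25820) = ((14455/171 + 2381/7338) - 41835)/(-232033/9) = (35492647/418266 - 41835)*(-9/232033) = -17462665463/418266*(-9/232033) = 17462665463/10783501642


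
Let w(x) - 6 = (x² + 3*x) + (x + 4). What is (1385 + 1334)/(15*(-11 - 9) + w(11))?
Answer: -2719/125 ≈ -21.752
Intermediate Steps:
w(x) = 10 + x² + 4*x (w(x) = 6 + ((x² + 3*x) + (x + 4)) = 6 + ((x² + 3*x) + (4 + x)) = 6 + (4 + x² + 4*x) = 10 + x² + 4*x)
(1385 + 1334)/(15*(-11 - 9) + w(11)) = (1385 + 1334)/(15*(-11 - 9) + (10 + 11² + 4*11)) = 2719/(15*(-20) + (10 + 121 + 44)) = 2719/(-300 + 175) = 2719/(-125) = 2719*(-1/125) = -2719/125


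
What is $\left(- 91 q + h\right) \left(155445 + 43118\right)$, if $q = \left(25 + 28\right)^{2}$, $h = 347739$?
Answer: $18291623560$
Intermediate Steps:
$q = 2809$ ($q = 53^{2} = 2809$)
$\left(- 91 q + h\right) \left(155445 + 43118\right) = \left(\left(-91\right) 2809 + 347739\right) \left(155445 + 43118\right) = \left(-255619 + 347739\right) 198563 = 92120 \cdot 198563 = 18291623560$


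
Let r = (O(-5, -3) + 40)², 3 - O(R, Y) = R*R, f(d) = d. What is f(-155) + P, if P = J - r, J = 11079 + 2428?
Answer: 13028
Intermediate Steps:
O(R, Y) = 3 - R² (O(R, Y) = 3 - R*R = 3 - R²)
r = 324 (r = ((3 - 1*(-5)²) + 40)² = ((3 - 1*25) + 40)² = ((3 - 25) + 40)² = (-22 + 40)² = 18² = 324)
J = 13507
P = 13183 (P = 13507 - 1*324 = 13507 - 324 = 13183)
f(-155) + P = -155 + 13183 = 13028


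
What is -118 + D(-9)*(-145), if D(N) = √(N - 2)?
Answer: -118 - 145*I*√11 ≈ -118.0 - 480.91*I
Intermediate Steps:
D(N) = √(-2 + N)
-118 + D(-9)*(-145) = -118 + √(-2 - 9)*(-145) = -118 + √(-11)*(-145) = -118 + (I*√11)*(-145) = -118 - 145*I*√11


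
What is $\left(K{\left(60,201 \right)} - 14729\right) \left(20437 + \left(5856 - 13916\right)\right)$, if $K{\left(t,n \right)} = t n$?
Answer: $-33034213$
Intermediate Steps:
$K{\left(t,n \right)} = n t$
$\left(K{\left(60,201 \right)} - 14729\right) \left(20437 + \left(5856 - 13916\right)\right) = \left(201 \cdot 60 - 14729\right) \left(20437 + \left(5856 - 13916\right)\right) = \left(12060 - 14729\right) \left(20437 - 8060\right) = \left(-2669\right) 12377 = -33034213$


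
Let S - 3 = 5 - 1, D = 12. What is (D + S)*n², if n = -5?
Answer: 475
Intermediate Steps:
S = 7 (S = 3 + (5 - 1) = 3 + 4 = 7)
(D + S)*n² = (12 + 7)*(-5)² = 19*25 = 475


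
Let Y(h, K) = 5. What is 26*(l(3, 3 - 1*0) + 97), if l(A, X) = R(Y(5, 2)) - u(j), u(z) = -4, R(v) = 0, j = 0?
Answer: 2626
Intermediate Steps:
l(A, X) = 4 (l(A, X) = 0 - 1*(-4) = 0 + 4 = 4)
26*(l(3, 3 - 1*0) + 97) = 26*(4 + 97) = 26*101 = 2626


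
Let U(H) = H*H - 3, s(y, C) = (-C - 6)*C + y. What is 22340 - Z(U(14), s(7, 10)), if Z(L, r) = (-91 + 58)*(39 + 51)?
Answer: 25310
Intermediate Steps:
s(y, C) = y + C*(-6 - C) (s(y, C) = (-6 - C)*C + y = C*(-6 - C) + y = y + C*(-6 - C))
U(H) = -3 + H² (U(H) = H² - 3 = -3 + H²)
Z(L, r) = -2970 (Z(L, r) = -33*90 = -2970)
22340 - Z(U(14), s(7, 10)) = 22340 - 1*(-2970) = 22340 + 2970 = 25310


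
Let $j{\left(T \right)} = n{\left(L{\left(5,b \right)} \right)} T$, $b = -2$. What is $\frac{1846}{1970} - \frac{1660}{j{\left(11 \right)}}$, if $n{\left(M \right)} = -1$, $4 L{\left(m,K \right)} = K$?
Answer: $\frac{1645253}{10835} \approx 151.85$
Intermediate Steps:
$L{\left(m,K \right)} = \frac{K}{4}$
$j{\left(T \right)} = - T$
$\frac{1846}{1970} - \frac{1660}{j{\left(11 \right)}} = \frac{1846}{1970} - \frac{1660}{\left(-1\right) 11} = 1846 \cdot \frac{1}{1970} - \frac{1660}{-11} = \frac{923}{985} - - \frac{1660}{11} = \frac{923}{985} + \frac{1660}{11} = \frac{1645253}{10835}$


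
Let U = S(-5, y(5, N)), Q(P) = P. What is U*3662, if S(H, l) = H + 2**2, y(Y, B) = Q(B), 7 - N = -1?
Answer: -3662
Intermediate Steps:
N = 8 (N = 7 - 1*(-1) = 7 + 1 = 8)
y(Y, B) = B
S(H, l) = 4 + H (S(H, l) = H + 4 = 4 + H)
U = -1 (U = 4 - 5 = -1)
U*3662 = -1*3662 = -3662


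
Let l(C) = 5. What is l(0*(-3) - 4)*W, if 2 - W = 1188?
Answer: -5930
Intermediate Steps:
W = -1186 (W = 2 - 1*1188 = 2 - 1188 = -1186)
l(0*(-3) - 4)*W = 5*(-1186) = -5930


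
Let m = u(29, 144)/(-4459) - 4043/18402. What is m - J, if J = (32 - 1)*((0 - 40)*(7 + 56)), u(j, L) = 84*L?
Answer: 915694046833/11722074 ≈ 78117.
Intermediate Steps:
m = -34374047/11722074 (m = (84*144)/(-4459) - 4043/18402 = 12096*(-1/4459) - 4043*1/18402 = -1728/637 - 4043/18402 = -34374047/11722074 ≈ -2.9324)
J = -78120 (J = 31*(-40*63) = 31*(-2520) = -78120)
m - J = -34374047/11722074 - 1*(-78120) = -34374047/11722074 + 78120 = 915694046833/11722074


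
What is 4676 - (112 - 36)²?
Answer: -1100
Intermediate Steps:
4676 - (112 - 36)² = 4676 - 1*76² = 4676 - 1*5776 = 4676 - 5776 = -1100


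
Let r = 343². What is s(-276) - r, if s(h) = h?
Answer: -117925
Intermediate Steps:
r = 117649
s(-276) - r = -276 - 1*117649 = -276 - 117649 = -117925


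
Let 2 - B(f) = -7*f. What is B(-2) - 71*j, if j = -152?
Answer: 10780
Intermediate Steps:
B(f) = 2 + 7*f (B(f) = 2 - (-7)*f = 2 + 7*f)
B(-2) - 71*j = (2 + 7*(-2)) - 71*(-152) = (2 - 14) + 10792 = -12 + 10792 = 10780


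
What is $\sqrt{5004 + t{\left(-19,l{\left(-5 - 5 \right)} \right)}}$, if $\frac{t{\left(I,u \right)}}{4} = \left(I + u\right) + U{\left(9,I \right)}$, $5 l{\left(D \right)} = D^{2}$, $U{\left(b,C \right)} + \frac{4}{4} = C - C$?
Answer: $6 \sqrt{139} \approx 70.739$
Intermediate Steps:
$U{\left(b,C \right)} = -1$ ($U{\left(b,C \right)} = -1 + \left(C - C\right) = -1 + 0 = -1$)
$l{\left(D \right)} = \frac{D^{2}}{5}$
$t{\left(I,u \right)} = -4 + 4 I + 4 u$ ($t{\left(I,u \right)} = 4 \left(\left(I + u\right) - 1\right) = 4 \left(-1 + I + u\right) = -4 + 4 I + 4 u$)
$\sqrt{5004 + t{\left(-19,l{\left(-5 - 5 \right)} \right)}} = \sqrt{5004 + \left(-4 + 4 \left(-19\right) + 4 \frac{\left(-5 - 5\right)^{2}}{5}\right)} = \sqrt{5004 - \left(80 - \frac{4 \left(-5 - 5\right)^{2}}{5}\right)} = \sqrt{5004 - \left(80 - \frac{4 \left(-10\right)^{2}}{5}\right)} = \sqrt{5004 - \left(80 - \frac{4}{5} \cdot 100\right)} = \sqrt{5004 - 0} = \sqrt{5004 + 0} = \sqrt{5004} = 6 \sqrt{139}$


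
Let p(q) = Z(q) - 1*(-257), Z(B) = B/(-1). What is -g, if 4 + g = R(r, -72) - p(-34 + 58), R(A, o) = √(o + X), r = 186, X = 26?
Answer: 237 - I*√46 ≈ 237.0 - 6.7823*I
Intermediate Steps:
Z(B) = -B (Z(B) = B*(-1) = -B)
R(A, o) = √(26 + o) (R(A, o) = √(o + 26) = √(26 + o))
p(q) = 257 - q (p(q) = -q - 1*(-257) = -q + 257 = 257 - q)
g = -237 + I*√46 (g = -4 + (√(26 - 72) - (257 - (-34 + 58))) = -4 + (√(-46) - (257 - 1*24)) = -4 + (I*√46 - (257 - 24)) = -4 + (I*√46 - 1*233) = -4 + (I*√46 - 233) = -4 + (-233 + I*√46) = -237 + I*√46 ≈ -237.0 + 6.7823*I)
-g = -(-237 + I*√46) = 237 - I*√46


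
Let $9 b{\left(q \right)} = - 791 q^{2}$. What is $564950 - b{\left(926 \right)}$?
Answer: $\frac{683348066}{9} \approx 7.5928 \cdot 10^{7}$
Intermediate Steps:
$b{\left(q \right)} = - \frac{791 q^{2}}{9}$ ($b{\left(q \right)} = \frac{\left(-791\right) q^{2}}{9} = - \frac{791 q^{2}}{9}$)
$564950 - b{\left(926 \right)} = 564950 - - \frac{791 \cdot 926^{2}}{9} = 564950 - \left(- \frac{791}{9}\right) 857476 = 564950 - - \frac{678263516}{9} = 564950 + \frac{678263516}{9} = \frac{683348066}{9}$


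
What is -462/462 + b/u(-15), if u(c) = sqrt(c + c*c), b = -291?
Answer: -1 - 97*sqrt(210)/70 ≈ -21.081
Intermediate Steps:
u(c) = sqrt(c + c**2)
-462/462 + b/u(-15) = -462/462 - 291*sqrt(210)/210 = -462*1/462 - 291*sqrt(210)/210 = -1 - 291*sqrt(210)/210 = -1 - 97*sqrt(210)/70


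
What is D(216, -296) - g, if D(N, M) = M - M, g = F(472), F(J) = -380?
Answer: 380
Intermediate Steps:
g = -380
D(N, M) = 0
D(216, -296) - g = 0 - 1*(-380) = 0 + 380 = 380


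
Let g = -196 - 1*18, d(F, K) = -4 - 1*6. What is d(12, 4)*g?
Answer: 2140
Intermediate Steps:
d(F, K) = -10 (d(F, K) = -4 - 6 = -10)
g = -214 (g = -196 - 18 = -214)
d(12, 4)*g = -10*(-214) = 2140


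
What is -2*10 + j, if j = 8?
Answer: -12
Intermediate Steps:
-2*10 + j = -2*10 + 8 = -20 + 8 = -12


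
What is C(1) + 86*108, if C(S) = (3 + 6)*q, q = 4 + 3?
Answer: 9351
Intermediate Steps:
q = 7
C(S) = 63 (C(S) = (3 + 6)*7 = 9*7 = 63)
C(1) + 86*108 = 63 + 86*108 = 63 + 9288 = 9351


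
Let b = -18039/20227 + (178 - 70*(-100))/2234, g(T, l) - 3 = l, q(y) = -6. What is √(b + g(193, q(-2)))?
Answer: I*√346484360006183/22593559 ≈ 0.82387*I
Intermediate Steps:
g(T, l) = 3 + l
b = 52445140/22593559 (b = -18039*1/20227 + (178 + 7000)*(1/2234) = -18039/20227 + 7178*(1/2234) = -18039/20227 + 3589/1117 = 52445140/22593559 ≈ 2.3212)
√(b + g(193, q(-2))) = √(52445140/22593559 + (3 - 6)) = √(52445140/22593559 - 3) = √(-15335537/22593559) = I*√346484360006183/22593559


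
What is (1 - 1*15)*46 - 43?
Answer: -687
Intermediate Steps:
(1 - 1*15)*46 - 43 = (1 - 15)*46 - 43 = -14*46 - 43 = -644 - 43 = -687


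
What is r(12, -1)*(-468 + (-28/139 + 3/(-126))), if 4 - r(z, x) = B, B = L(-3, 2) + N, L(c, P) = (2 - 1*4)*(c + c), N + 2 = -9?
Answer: -2733499/1946 ≈ -1404.7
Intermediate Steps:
N = -11 (N = -2 - 9 = -11)
L(c, P) = -4*c (L(c, P) = (2 - 4)*(2*c) = -4*c)
B = 1 (B = -4*(-3) - 11 = 12 - 11 = 1)
r(z, x) = 3 (r(z, x) = 4 - 1*1 = 4 - 1 = 3)
r(12, -1)*(-468 + (-28/139 + 3/(-126))) = 3*(-468 + (-28/139 + 3/(-126))) = 3*(-468 + (-28*1/139 + 3*(-1/126))) = 3*(-468 + (-28/139 - 1/42)) = 3*(-468 - 1315/5838) = 3*(-2733499/5838) = -2733499/1946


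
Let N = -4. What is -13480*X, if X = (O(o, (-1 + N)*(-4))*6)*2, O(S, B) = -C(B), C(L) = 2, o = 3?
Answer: 323520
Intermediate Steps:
O(S, B) = -2 (O(S, B) = -1*2 = -2)
X = -24 (X = -2*6*2 = -12*2 = -24)
-13480*X = -13480*(-24) = 323520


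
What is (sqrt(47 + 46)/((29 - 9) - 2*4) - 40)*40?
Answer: -1600 + 10*sqrt(93)/3 ≈ -1567.9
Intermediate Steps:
(sqrt(47 + 46)/((29 - 9) - 2*4) - 40)*40 = (sqrt(93)/(20 - 8) - 40)*40 = (sqrt(93)/12 - 40)*40 = (-40 + sqrt(93)/12)*40 = -1600 + 10*sqrt(93)/3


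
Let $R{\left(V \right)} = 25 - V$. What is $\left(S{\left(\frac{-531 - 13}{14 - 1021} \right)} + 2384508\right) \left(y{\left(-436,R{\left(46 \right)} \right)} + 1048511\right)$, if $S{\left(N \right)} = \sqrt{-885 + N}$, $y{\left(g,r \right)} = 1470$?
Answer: $2503688094348 + \frac{1049981 i \sqrt{896885557}}{1007} \approx 2.5037 \cdot 10^{12} + 3.1226 \cdot 10^{7} i$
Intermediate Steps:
$\left(S{\left(\frac{-531 - 13}{14 - 1021} \right)} + 2384508\right) \left(y{\left(-436,R{\left(46 \right)} \right)} + 1048511\right) = \left(\sqrt{-885 + \frac{-531 - 13}{14 - 1021}} + 2384508\right) \left(1470 + 1048511\right) = \left(\sqrt{-885 - \frac{544}{-1007}} + 2384508\right) 1049981 = \left(\sqrt{-885 - - \frac{544}{1007}} + 2384508\right) 1049981 = \left(\sqrt{-885 + \frac{544}{1007}} + 2384508\right) 1049981 = \left(\sqrt{- \frac{890651}{1007}} + 2384508\right) 1049981 = \left(\frac{i \sqrt{896885557}}{1007} + 2384508\right) 1049981 = \left(2384508 + \frac{i \sqrt{896885557}}{1007}\right) 1049981 = 2503688094348 + \frac{1049981 i \sqrt{896885557}}{1007}$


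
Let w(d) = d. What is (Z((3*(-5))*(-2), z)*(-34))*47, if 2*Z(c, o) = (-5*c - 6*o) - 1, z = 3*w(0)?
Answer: 120649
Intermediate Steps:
z = 0 (z = 3*0 = 0)
Z(c, o) = -½ - 3*o - 5*c/2 (Z(c, o) = ((-5*c - 6*o) - 1)/2 = ((-6*o - 5*c) - 1)/2 = (-1 - 6*o - 5*c)/2 = -½ - 3*o - 5*c/2)
(Z((3*(-5))*(-2), z)*(-34))*47 = ((-½ - 3*0 - 5*3*(-5)*(-2)/2)*(-34))*47 = ((-½ + 0 - (-75)*(-2)/2)*(-34))*47 = ((-½ + 0 - 5/2*30)*(-34))*47 = ((-½ + 0 - 75)*(-34))*47 = -151/2*(-34)*47 = 2567*47 = 120649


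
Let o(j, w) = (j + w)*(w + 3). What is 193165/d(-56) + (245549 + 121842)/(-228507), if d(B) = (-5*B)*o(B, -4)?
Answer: 361594151/36561120 ≈ 9.8901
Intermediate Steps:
o(j, w) = (3 + w)*(j + w) (o(j, w) = (j + w)*(3 + w) = (3 + w)*(j + w))
d(B) = -5*B*(4 - B) (d(B) = (-5*B)*((-4)² + 3*B + 3*(-4) + B*(-4)) = (-5*B)*(16 + 3*B - 12 - 4*B) = (-5*B)*(4 - B) = -5*B*(4 - B))
193165/d(-56) + (245549 + 121842)/(-228507) = 193165/((5*(-56)*(-4 - 56))) + (245549 + 121842)/(-228507) = 193165/((5*(-56)*(-60))) + 367391*(-1/228507) = 193165/16800 - 367391/228507 = 193165*(1/16800) - 367391/228507 = 5519/480 - 367391/228507 = 361594151/36561120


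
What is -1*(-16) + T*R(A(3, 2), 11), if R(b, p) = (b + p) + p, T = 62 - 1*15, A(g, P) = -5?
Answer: 815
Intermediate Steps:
T = 47 (T = 62 - 15 = 47)
R(b, p) = b + 2*p
-1*(-16) + T*R(A(3, 2), 11) = -1*(-16) + 47*(-5 + 2*11) = 16 + 47*(-5 + 22) = 16 + 47*17 = 16 + 799 = 815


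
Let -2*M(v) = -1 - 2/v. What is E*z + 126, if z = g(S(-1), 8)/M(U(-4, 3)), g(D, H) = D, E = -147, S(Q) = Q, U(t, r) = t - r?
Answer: 2688/5 ≈ 537.60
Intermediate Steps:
M(v) = 1/2 + 1/v (M(v) = -(-1 - 2/v)/2 = 1/2 + 1/v)
z = -14/5 (z = -1/((2 + (-4 - 1*3))/(2*(-4 - 1*3))) = -1/((2 + (-4 - 3))/(2*(-4 - 3))) = -1/((1/2)*(2 - 7)/(-7)) = -1/((1/2)*(-1/7)*(-5)) = -1/5/14 = -1*14/5 = -14/5 ≈ -2.8000)
E*z + 126 = -147*(-14/5) + 126 = 2058/5 + 126 = 2688/5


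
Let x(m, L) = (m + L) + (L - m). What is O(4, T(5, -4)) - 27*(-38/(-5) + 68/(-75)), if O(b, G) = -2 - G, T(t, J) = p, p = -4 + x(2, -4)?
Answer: -4268/25 ≈ -170.72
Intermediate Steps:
x(m, L) = 2*L (x(m, L) = (L + m) + (L - m) = 2*L)
p = -12 (p = -4 + 2*(-4) = -4 - 8 = -12)
T(t, J) = -12
O(4, T(5, -4)) - 27*(-38/(-5) + 68/(-75)) = (-2 - 1*(-12)) - 27*(-38/(-5) + 68/(-75)) = (-2 + 12) - 27*(-38*(-⅕) + 68*(-1/75)) = 10 - 27*(38/5 - 68/75) = 10 - 27*502/75 = 10 - 4518/25 = -4268/25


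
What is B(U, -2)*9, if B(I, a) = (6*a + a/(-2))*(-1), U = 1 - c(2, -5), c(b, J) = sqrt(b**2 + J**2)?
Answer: 99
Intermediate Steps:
c(b, J) = sqrt(J**2 + b**2)
U = 1 - sqrt(29) (U = 1 - sqrt((-5)**2 + 2**2) = 1 - sqrt(25 + 4) = 1 - sqrt(29) ≈ -4.3852)
B(I, a) = -11*a/2 (B(I, a) = (6*a + a*(-1/2))*(-1) = (6*a - a/2)*(-1) = (11*a/2)*(-1) = -11*a/2)
B(U, -2)*9 = -11/2*(-2)*9 = 11*9 = 99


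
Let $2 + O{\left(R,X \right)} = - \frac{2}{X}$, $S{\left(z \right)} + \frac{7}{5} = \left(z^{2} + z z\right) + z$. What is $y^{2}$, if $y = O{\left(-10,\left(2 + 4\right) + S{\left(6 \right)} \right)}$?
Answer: $\frac{698896}{170569} \approx 4.0974$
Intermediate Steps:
$S{\left(z \right)} = - \frac{7}{5} + z + 2 z^{2}$ ($S{\left(z \right)} = - \frac{7}{5} + \left(\left(z^{2} + z z\right) + z\right) = - \frac{7}{5} + \left(\left(z^{2} + z^{2}\right) + z\right) = - \frac{7}{5} + \left(2 z^{2} + z\right) = - \frac{7}{5} + \left(z + 2 z^{2}\right) = - \frac{7}{5} + z + 2 z^{2}$)
$O{\left(R,X \right)} = -2 - \frac{2}{X}$
$y = - \frac{836}{413}$ ($y = -2 - \frac{2}{\left(2 + 4\right) + \left(- \frac{7}{5} + 6 + 2 \cdot 6^{2}\right)} = -2 - \frac{2}{6 + \left(- \frac{7}{5} + 6 + 2 \cdot 36\right)} = -2 - \frac{2}{6 + \left(- \frac{7}{5} + 6 + 72\right)} = -2 - \frac{2}{6 + \frac{383}{5}} = -2 - \frac{2}{\frac{413}{5}} = -2 - \frac{10}{413} = - \frac{836}{413} \approx -2.0242$)
$y^{2} = \left(- \frac{836}{413}\right)^{2} = \frac{698896}{170569}$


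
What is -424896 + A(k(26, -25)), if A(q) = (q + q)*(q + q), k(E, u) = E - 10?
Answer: -423872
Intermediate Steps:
k(E, u) = -10 + E
A(q) = 4*q² (A(q) = (2*q)*(2*q) = 4*q²)
-424896 + A(k(26, -25)) = -424896 + 4*(-10 + 26)² = -424896 + 4*16² = -424896 + 4*256 = -424896 + 1024 = -423872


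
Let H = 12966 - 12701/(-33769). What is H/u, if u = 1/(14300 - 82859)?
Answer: -30019350349245/33769 ≈ -8.8896e+8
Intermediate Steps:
H = 437861555/33769 (H = 12966 - 12701*(-1)/33769 = 12966 - 1*(-12701/33769) = 12966 + 12701/33769 = 437861555/33769 ≈ 12966.)
u = -1/68559 (u = 1/(-68559) = -1/68559 ≈ -1.4586e-5)
H/u = 437861555/(33769*(-1/68559)) = (437861555/33769)*(-68559) = -30019350349245/33769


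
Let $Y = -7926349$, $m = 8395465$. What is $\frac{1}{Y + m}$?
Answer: $\frac{1}{469116} \approx 2.1317 \cdot 10^{-6}$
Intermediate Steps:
$\frac{1}{Y + m} = \frac{1}{-7926349 + 8395465} = \frac{1}{469116}$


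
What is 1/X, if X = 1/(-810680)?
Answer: -810680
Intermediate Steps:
X = -1/810680 ≈ -1.2335e-6
1/X = 1/(-1/810680) = -810680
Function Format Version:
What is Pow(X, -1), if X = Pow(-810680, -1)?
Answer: -810680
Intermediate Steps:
X = Rational(-1, 810680) ≈ -1.2335e-6
Pow(X, -1) = Pow(Rational(-1, 810680), -1) = -810680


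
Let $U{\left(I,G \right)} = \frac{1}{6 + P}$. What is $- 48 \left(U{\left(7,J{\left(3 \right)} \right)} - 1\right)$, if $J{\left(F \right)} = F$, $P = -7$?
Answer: $96$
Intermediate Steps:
$U{\left(I,G \right)} = -1$ ($U{\left(I,G \right)} = \frac{1}{6 - 7} = \frac{1}{-1} = -1$)
$- 48 \left(U{\left(7,J{\left(3 \right)} \right)} - 1\right) = - 48 \left(-1 - 1\right) = \left(-48\right) \left(-2\right) = 96$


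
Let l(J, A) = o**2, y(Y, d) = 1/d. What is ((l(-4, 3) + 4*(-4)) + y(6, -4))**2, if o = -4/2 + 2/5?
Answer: 1874161/10000 ≈ 187.42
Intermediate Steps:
o = -8/5 (o = -4*1/2 + 2*(1/5) = -2 + 2/5 = -8/5 ≈ -1.6000)
l(J, A) = 64/25 (l(J, A) = (-8/5)**2 = 64/25)
((l(-4, 3) + 4*(-4)) + y(6, -4))**2 = ((64/25 + 4*(-4)) + 1/(-4))**2 = ((64/25 - 16) - 1/4)**2 = (-336/25 - 1/4)**2 = (-1369/100)**2 = 1874161/10000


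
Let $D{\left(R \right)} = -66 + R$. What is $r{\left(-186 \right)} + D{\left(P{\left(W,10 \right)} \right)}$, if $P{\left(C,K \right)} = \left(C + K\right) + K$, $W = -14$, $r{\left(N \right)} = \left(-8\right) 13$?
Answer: $-164$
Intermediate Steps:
$r{\left(N \right)} = -104$
$P{\left(C,K \right)} = C + 2 K$
$r{\left(-186 \right)} + D{\left(P{\left(W,10 \right)} \right)} = -104 + \left(-66 + \left(-14 + 2 \cdot 10\right)\right) = -104 + \left(-66 + \left(-14 + 20\right)\right) = -104 + \left(-66 + 6\right) = -104 - 60 = -164$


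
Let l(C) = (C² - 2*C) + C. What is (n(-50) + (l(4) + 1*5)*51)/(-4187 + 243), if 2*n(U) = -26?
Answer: -427/1972 ≈ -0.21653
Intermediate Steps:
l(C) = C² - C
n(U) = -13 (n(U) = (½)*(-26) = -13)
(n(-50) + (l(4) + 1*5)*51)/(-4187 + 243) = (-13 + (4*(-1 + 4) + 1*5)*51)/(-4187 + 243) = (-13 + (4*3 + 5)*51)/(-3944) = (-13 + (12 + 5)*51)*(-1/3944) = (-13 + 17*51)*(-1/3944) = (-13 + 867)*(-1/3944) = 854*(-1/3944) = -427/1972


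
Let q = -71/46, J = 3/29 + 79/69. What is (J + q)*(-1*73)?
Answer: 86213/4002 ≈ 21.542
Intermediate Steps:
J = 2498/2001 (J = 3*(1/29) + 79*(1/69) = 3/29 + 79/69 = 2498/2001 ≈ 1.2484)
q = -71/46 (q = -71*1/46 = -71/46 ≈ -1.5435)
(J + q)*(-1*73) = (2498/2001 - 71/46)*(-1*73) = -1181/4002*(-73) = 86213/4002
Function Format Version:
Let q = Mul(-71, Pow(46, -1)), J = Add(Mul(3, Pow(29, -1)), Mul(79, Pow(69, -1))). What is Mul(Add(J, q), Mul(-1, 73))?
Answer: Rational(86213, 4002) ≈ 21.542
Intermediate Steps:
J = Rational(2498, 2001) (J = Add(Mul(3, Rational(1, 29)), Mul(79, Rational(1, 69))) = Add(Rational(3, 29), Rational(79, 69)) = Rational(2498, 2001) ≈ 1.2484)
q = Rational(-71, 46) (q = Mul(-71, Rational(1, 46)) = Rational(-71, 46) ≈ -1.5435)
Mul(Add(J, q), Mul(-1, 73)) = Mul(Add(Rational(2498, 2001), Rational(-71, 46)), Mul(-1, 73)) = Mul(Rational(-1181, 4002), -73) = Rational(86213, 4002)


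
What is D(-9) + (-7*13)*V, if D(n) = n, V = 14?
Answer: -1283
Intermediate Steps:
D(-9) + (-7*13)*V = -9 - 7*13*14 = -9 - 91*14 = -9 - 1274 = -1283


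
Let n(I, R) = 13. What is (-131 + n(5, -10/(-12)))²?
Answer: 13924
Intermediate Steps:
(-131 + n(5, -10/(-12)))² = (-131 + 13)² = (-118)² = 13924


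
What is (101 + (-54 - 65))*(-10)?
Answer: 180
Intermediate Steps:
(101 + (-54 - 65))*(-10) = (101 - 119)*(-10) = -18*(-10) = 180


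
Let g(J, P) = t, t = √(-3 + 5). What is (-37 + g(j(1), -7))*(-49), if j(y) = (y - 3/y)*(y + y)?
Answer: 1813 - 49*√2 ≈ 1743.7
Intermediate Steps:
j(y) = 2*y*(y - 3/y) (j(y) = (y - 3/y)*(2*y) = 2*y*(y - 3/y))
t = √2 ≈ 1.4142
g(J, P) = √2
(-37 + g(j(1), -7))*(-49) = (-37 + √2)*(-49) = 1813 - 49*√2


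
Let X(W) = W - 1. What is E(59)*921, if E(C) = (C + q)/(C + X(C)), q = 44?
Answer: 31621/39 ≈ 810.79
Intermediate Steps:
X(W) = -1 + W
E(C) = (44 + C)/(-1 + 2*C) (E(C) = (C + 44)/(C + (-1 + C)) = (44 + C)/(-1 + 2*C))
E(59)*921 = ((44 + 59)/(-1 + 2*59))*921 = (103/(-1 + 118))*921 = (103/117)*921 = 31621/39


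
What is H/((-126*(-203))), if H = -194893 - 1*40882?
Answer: -235775/25578 ≈ -9.2179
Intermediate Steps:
H = -235775 (H = -194893 - 40882 = -235775)
H/((-126*(-203))) = -235775/((-126*(-203))) = -235775/25578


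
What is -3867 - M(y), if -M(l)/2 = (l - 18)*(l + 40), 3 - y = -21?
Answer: -3099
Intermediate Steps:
y = 24 (y = 3 - 1*(-21) = 3 + 21 = 24)
M(l) = -2*(-18 + l)*(40 + l) (M(l) = -2*(l - 18)*(l + 40) = -2*(-18 + l)*(40 + l))
-3867 - M(y) = -3867 - (1440 - 44*24 - 2*24²) = -3867 - (1440 - 1056 - 2*576) = -3867 - (1440 - 1056 - 1152) = -3867 - 1*(-768) = -3867 + 768 = -3099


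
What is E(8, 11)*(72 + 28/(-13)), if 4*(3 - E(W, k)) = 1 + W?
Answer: 681/13 ≈ 52.385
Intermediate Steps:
E(W, k) = 11/4 - W/4 (E(W, k) = 3 - (1 + W)/4 = 3 + (-1/4 - W/4) = 11/4 - W/4)
E(8, 11)*(72 + 28/(-13)) = (11/4 - 1/4*8)*(72 + 28/(-13)) = (11/4 - 2)*(72 + 28*(-1/13)) = 3*(72 - 28/13)/4 = (3/4)*(908/13) = 681/13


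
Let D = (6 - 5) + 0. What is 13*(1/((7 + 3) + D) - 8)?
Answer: -1131/11 ≈ -102.82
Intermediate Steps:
D = 1 (D = 1 + 0 = 1)
13*(1/((7 + 3) + D) - 8) = 13*(1/((7 + 3) + 1) - 8) = 13*(1/(10 + 1) - 8) = 13*(1/11 - 8) = 13*(-87/11) = -1131/11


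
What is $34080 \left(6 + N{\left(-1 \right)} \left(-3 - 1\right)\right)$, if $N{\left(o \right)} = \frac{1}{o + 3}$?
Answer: $136320$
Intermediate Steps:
$N{\left(o \right)} = \frac{1}{3 + o}$
$34080 \left(6 + N{\left(-1 \right)} \left(-3 - 1\right)\right) = 34080 \left(6 + \frac{-3 - 1}{3 - 1}\right) = 34080 \left(6 + \frac{-3 - 1}{2}\right) = 34080 \left(6 + \frac{1}{2} \left(-4\right)\right) = 34080 \left(6 - 2\right) = 34080 \cdot 4 = 136320$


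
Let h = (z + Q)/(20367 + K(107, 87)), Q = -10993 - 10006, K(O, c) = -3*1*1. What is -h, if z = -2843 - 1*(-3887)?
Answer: 19955/20364 ≈ 0.97992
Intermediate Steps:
z = 1044 (z = -2843 + 3887 = 1044)
K(O, c) = -3 (K(O, c) = -3*1 = -3)
Q = -20999
h = -19955/20364 (h = (1044 - 20999)/(20367 - 3) = -19955/20364 ≈ -0.97992)
-h = -1*(-19955/20364) = 19955/20364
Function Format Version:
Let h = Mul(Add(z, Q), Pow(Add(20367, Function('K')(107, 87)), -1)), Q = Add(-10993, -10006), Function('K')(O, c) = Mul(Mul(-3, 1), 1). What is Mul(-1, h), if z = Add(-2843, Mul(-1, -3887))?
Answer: Rational(19955, 20364) ≈ 0.97992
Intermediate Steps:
z = 1044 (z = Add(-2843, 3887) = 1044)
Function('K')(O, c) = -3 (Function('K')(O, c) = Mul(-3, 1) = -3)
Q = -20999
h = Rational(-19955, 20364) (h = Mul(Add(1044, -20999), Pow(Add(20367, -3), -1)) = Mul(-19955, Pow(20364, -1)) = Mul(-19955, Rational(1, 20364)) = Rational(-19955, 20364) ≈ -0.97992)
Mul(-1, h) = Mul(-1, Rational(-19955, 20364)) = Rational(19955, 20364)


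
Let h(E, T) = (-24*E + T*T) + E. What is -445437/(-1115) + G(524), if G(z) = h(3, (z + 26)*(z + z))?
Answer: 370444210768502/1115 ≈ 3.3224e+11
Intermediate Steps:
h(E, T) = T² - 23*E (h(E, T) = (-24*E + T²) + E = (T² - 24*E) + E = T² - 23*E)
G(z) = -69 + 4*z²*(26 + z)² (G(z) = ((z + 26)*(z + z))² - 23*3 = ((26 + z)*(2*z))² - 69 = (2*z*(26 + z))² - 69 = 4*z²*(26 + z)² - 69 = -69 + 4*z²*(26 + z)²)
-445437/(-1115) + G(524) = -445437/(-1115) + (-69 + 4*524²*(26 + 524)²) = -445437*(-1/1115) + (-69 + 4*274576*550²) = 445437/1115 + (-69 + 4*274576*302500) = 445437/1115 + (-69 + 332236960000) = 445437/1115 + 332236959931 = 370444210768502/1115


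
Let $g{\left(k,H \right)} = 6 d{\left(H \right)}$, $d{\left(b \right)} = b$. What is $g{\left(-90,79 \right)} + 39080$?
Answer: $39554$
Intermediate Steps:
$g{\left(k,H \right)} = 6 H$
$g{\left(-90,79 \right)} + 39080 = 6 \cdot 79 + 39080 = 474 + 39080 = 39554$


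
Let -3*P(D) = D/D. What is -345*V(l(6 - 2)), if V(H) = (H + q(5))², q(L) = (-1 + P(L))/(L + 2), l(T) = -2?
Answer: -243340/147 ≈ -1655.4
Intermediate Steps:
P(D) = -⅓ (P(D) = -D/(3*D) = -⅓*1 = -⅓)
q(L) = -4/(3*(2 + L)) (q(L) = (-1 - ⅓)/(L + 2) = -4/(3*(2 + L)))
V(H) = (-4/21 + H)² (V(H) = (H - 4/(6 + 3*5))² = (H - 4/(6 + 15))² = (H - 4/21)² = (-4/21 + H)²)
-345*V(l(6 - 2)) = -115*(-4 + 21*(-2))²/147 = -115*(-4 - 42)²/147 = -115*(-46)²/147 = -115*2116/147 = -345*2116/441 = -243340/147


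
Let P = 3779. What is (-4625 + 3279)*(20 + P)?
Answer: -5113454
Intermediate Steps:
(-4625 + 3279)*(20 + P) = (-4625 + 3279)*(20 + 3779) = -1346*3799 = -5113454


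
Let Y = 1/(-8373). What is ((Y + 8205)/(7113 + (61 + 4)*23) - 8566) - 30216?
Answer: -174695973289/4504674 ≈ -38781.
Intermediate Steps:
Y = -1/8373 ≈ -0.00011943
((Y + 8205)/(7113 + (61 + 4)*23) - 8566) - 30216 = ((-1/8373 + 8205)/(7113 + (61 + 4)*23) - 8566) - 30216 = (68700464/(8373*(7113 + 65*23)) - 8566) - 30216 = (68700464/(8373*(7113 + 1495)) - 8566) - 30216 = ((68700464/8373)/8608 - 8566) - 30216 = ((68700464/8373)*(1/8608) - 8566) - 30216 = (4293779/4504674 - 8566) - 30216 = -38582743705/4504674 - 30216 = -174695973289/4504674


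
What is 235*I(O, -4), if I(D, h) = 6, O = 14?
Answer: 1410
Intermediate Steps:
235*I(O, -4) = 235*6 = 1410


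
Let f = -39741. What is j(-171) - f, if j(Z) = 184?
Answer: 39925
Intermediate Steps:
j(-171) - f = 184 - 1*(-39741) = 184 + 39741 = 39925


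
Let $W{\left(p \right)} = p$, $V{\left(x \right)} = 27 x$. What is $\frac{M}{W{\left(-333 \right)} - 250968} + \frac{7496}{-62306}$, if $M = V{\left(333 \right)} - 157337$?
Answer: $\frac{3679546790}{7828780053} \approx 0.47$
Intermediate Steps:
$M = -148346$ ($M = 27 \cdot 333 - 157337 = 8991 - 157337 = -148346$)
$\frac{M}{W{\left(-333 \right)} - 250968} + \frac{7496}{-62306} = - \frac{148346}{-333 - 250968} + \frac{7496}{-62306} = - \frac{148346}{-251301} + 7496 \left(- \frac{1}{62306}\right) = \left(-148346\right) \left(- \frac{1}{251301}\right) - \frac{3748}{31153} = \frac{148346}{251301} - \frac{3748}{31153} = \frac{3679546790}{7828780053}$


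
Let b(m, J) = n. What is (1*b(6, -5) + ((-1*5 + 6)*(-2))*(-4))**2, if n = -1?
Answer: 49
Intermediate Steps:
b(m, J) = -1
(1*b(6, -5) + ((-1*5 + 6)*(-2))*(-4))**2 = (1*(-1) + ((-1*5 + 6)*(-2))*(-4))**2 = (-1 + ((-5 + 6)*(-2))*(-4))**2 = (-1 + (1*(-2))*(-4))**2 = (-1 - 2*(-4))**2 = (-1 + 8)**2 = 7**2 = 49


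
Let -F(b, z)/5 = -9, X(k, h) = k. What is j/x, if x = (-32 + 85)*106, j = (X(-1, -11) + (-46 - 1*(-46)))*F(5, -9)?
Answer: -45/5618 ≈ -0.0080100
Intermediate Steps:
F(b, z) = 45 (F(b, z) = -5*(-9) = 45)
j = -45 (j = (-1 + (-46 - 1*(-46)))*45 = (-1 + (-46 + 46))*45 = (-1 + 0)*45 = -1*45 = -45)
x = 5618 (x = 53*106 = 5618)
j/x = -45/5618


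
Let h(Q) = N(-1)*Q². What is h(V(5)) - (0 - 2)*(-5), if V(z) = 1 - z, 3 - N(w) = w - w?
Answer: 38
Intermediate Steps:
N(w) = 3 (N(w) = 3 - (w - w) = 3 - 1*0 = 3 + 0 = 3)
h(Q) = 3*Q²
h(V(5)) - (0 - 2)*(-5) = 3*(1 - 1*5)² - (0 - 2)*(-5) = 3*(1 - 5)² - (-2)*(-5) = 3*(-4)² - 1*10 = 3*16 - 10 = 48 - 10 = 38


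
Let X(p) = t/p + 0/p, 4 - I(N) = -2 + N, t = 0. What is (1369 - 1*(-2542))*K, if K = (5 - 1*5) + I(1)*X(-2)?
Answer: 0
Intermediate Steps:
I(N) = 6 - N (I(N) = 4 - (-2 + N) = 4 + (2 - N) = 6 - N)
X(p) = 0 (X(p) = 0/p + 0/p = 0 + 0 = 0)
K = 0 (K = (5 - 1*5) + (6 - 1*1)*0 = (5 - 5) + (6 - 1)*0 = 0 + 5*0 = 0 + 0 = 0)
(1369 - 1*(-2542))*K = (1369 - 1*(-2542))*0 = (1369 + 2542)*0 = 3911*0 = 0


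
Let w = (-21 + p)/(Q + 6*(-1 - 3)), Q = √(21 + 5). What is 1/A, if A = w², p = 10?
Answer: (24 - √26)²/121 ≈ 2.9525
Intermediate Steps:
Q = √26 ≈ 5.0990
w = -11/(-24 + √26) (w = (-21 + 10)/(√26 + 6*(-1 - 3)) = -11/(√26 + 6*(-4)) = -11/(√26 - 24) = -11/(-24 + √26) ≈ 0.58198)
A = (12/25 + √26/50)² ≈ 0.33870
1/A = 1/(121/(24 - √26)²) = (24 - √26)²/121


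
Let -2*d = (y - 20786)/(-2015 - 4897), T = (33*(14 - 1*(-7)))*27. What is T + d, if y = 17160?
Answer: 129328619/6912 ≈ 18711.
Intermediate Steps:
T = 18711 (T = (33*(14 + 7))*27 = (33*21)*27 = 693*27 = 18711)
d = -1813/6912 (d = -(17160 - 20786)/(2*(-2015 - 4897)) = -(-1813)/(-6912) = -(-1813)*(-1)/6912 = -1/2*1813/3456 = -1813/6912 ≈ -0.26230)
T + d = 18711 - 1813/6912 = 129328619/6912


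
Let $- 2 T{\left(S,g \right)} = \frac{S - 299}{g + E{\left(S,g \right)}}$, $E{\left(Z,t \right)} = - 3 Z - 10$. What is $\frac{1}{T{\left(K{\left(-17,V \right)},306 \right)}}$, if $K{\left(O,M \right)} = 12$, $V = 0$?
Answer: $\frac{520}{287} \approx 1.8118$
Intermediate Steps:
$E{\left(Z,t \right)} = -10 - 3 Z$
$T{\left(S,g \right)} = - \frac{-299 + S}{2 \left(-10 + g - 3 S\right)}$ ($T{\left(S,g \right)} = - \frac{\left(S - 299\right) \frac{1}{g - \left(10 + 3 S\right)}}{2} = - \frac{\left(-299 + S\right) \frac{1}{-10 + g - 3 S}}{2} = - \frac{\frac{1}{-10 + g - 3 S} \left(-299 + S\right)}{2} = - \frac{-299 + S}{2 \left(-10 + g - 3 S\right)}$)
$\frac{1}{T{\left(K{\left(-17,V \right)},306 \right)}} = \frac{1}{\frac{1}{2} \frac{1}{10 - 306 + 3 \cdot 12} \left(-299 + 12\right)} = \frac{1}{\frac{1}{2} \frac{1}{10 - 306 + 36} \left(-287\right)} = \frac{1}{\frac{1}{2} \frac{1}{-260} \left(-287\right)} = \frac{1}{\frac{1}{2} \left(- \frac{1}{260}\right) \left(-287\right)} = \frac{1}{\frac{287}{520}} = \frac{520}{287}$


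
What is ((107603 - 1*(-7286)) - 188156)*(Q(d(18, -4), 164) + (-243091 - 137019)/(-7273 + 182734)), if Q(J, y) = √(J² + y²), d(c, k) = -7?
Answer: 27849519370/175461 - 73267*√26945 ≈ -1.1868e+7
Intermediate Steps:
((107603 - 1*(-7286)) - 188156)*(Q(d(18, -4), 164) + (-243091 - 137019)/(-7273 + 182734)) = ((107603 - 1*(-7286)) - 188156)*(√((-7)² + 164²) + (-243091 - 137019)/(-7273 + 182734)) = ((107603 + 7286) - 188156)*(√(49 + 26896) - 380110/175461) = (114889 - 188156)*(√26945 - 380110*1/175461) = -73267*(√26945 - 380110/175461) = -73267*(-380110/175461 + √26945) = 27849519370/175461 - 73267*√26945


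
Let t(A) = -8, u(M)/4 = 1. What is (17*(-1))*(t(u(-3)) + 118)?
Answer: -1870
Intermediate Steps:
u(M) = 4 (u(M) = 4*1 = 4)
(17*(-1))*(t(u(-3)) + 118) = (17*(-1))*(-8 + 118) = -17*110 = -1870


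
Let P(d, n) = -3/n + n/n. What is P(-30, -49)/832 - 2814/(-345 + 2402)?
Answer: -2204119/1612688 ≈ -1.3667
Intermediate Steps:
P(d, n) = 1 - 3/n (P(d, n) = -3/n + 1 = 1 - 3/n)
P(-30, -49)/832 - 2814/(-345 + 2402) = ((-3 - 49)/(-49))/832 - 2814/(-345 + 2402) = -1/49*(-52)*(1/832) - 2814/2057 = (52/49)*(1/832) - 2814*1/2057 = 1/784 - 2814/2057 = -2204119/1612688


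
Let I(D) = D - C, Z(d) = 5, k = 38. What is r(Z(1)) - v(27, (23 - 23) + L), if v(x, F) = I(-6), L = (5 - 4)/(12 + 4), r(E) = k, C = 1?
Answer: 45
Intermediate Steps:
r(E) = 38
I(D) = -1 + D (I(D) = D - 1*1 = D - 1 = -1 + D)
L = 1/16 ≈ 0.062500
v(x, F) = -7 (v(x, F) = -1 - 6 = -7)
r(Z(1)) - v(27, (23 - 23) + L) = 38 - 1*(-7) = 38 + 7 = 45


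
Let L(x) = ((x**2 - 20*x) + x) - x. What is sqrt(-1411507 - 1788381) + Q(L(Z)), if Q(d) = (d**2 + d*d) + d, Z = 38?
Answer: 936396 + 4*I*sqrt(199993) ≈ 9.364e+5 + 1788.8*I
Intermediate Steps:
L(x) = x**2 - 20*x (L(x) = (x**2 - 19*x) - x = x**2 - 20*x)
Q(d) = d + 2*d**2 (Q(d) = (d**2 + d**2) + d = 2*d**2 + d = d + 2*d**2)
sqrt(-1411507 - 1788381) + Q(L(Z)) = sqrt(-1411507 - 1788381) + (38*(-20 + 38))*(1 + 2*(38*(-20 + 38))) = sqrt(-3199888) + (38*18)*(1 + 2*(38*18)) = 4*I*sqrt(199993) + 684*(1 + 2*684) = 4*I*sqrt(199993) + 684*(1 + 1368) = 4*I*sqrt(199993) + 684*1369 = 4*I*sqrt(199993) + 936396 = 936396 + 4*I*sqrt(199993)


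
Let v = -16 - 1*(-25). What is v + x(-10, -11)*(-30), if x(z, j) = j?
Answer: 339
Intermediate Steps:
v = 9 (v = -16 + 25 = 9)
v + x(-10, -11)*(-30) = 9 - 11*(-30) = 9 + 330 = 339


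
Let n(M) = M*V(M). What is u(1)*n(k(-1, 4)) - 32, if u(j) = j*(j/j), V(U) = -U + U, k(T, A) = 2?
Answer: -32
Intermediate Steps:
V(U) = 0
u(j) = j (u(j) = j*1 = j)
n(M) = 0 (n(M) = M*0 = 0)
u(1)*n(k(-1, 4)) - 32 = 1*0 - 32 = 0 - 32 = -32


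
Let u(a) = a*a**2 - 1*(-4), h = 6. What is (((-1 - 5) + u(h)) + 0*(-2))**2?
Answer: 45796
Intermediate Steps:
u(a) = 4 + a**3 (u(a) = a**3 + 4 = 4 + a**3)
(((-1 - 5) + u(h)) + 0*(-2))**2 = (((-1 - 5) + (4 + 6**3)) + 0*(-2))**2 = ((-6 + (4 + 216)) + 0)**2 = ((-6 + 220) + 0)**2 = (214 + 0)**2 = 214**2 = 45796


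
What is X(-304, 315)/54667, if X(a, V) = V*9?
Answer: 2835/54667 ≈ 0.051859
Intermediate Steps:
X(a, V) = 9*V
X(-304, 315)/54667 = (9*315)/54667 = 2835*(1/54667) = 2835/54667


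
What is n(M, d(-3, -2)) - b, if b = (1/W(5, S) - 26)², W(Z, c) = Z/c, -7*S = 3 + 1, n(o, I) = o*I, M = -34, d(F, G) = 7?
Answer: -1126946/1225 ≈ -919.96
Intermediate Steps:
n(o, I) = I*o
S = -4/7 (S = -(3 + 1)/7 = -⅐*4 = -4/7 ≈ -0.57143)
b = 835396/1225 (b = (1/(5/(-4/7)) - 26)² = (1/(5*(-7/4)) - 26)² = (1/(-35/4) - 26)² = (-4/35 - 26)² = (-914/35)² = 835396/1225 ≈ 681.96)
n(M, d(-3, -2)) - b = 7*(-34) - 1*835396/1225 = -238 - 835396/1225 = -1126946/1225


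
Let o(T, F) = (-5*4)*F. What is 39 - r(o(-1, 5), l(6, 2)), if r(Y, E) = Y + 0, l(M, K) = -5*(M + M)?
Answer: 139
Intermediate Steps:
o(T, F) = -20*F
l(M, K) = -10*M
r(Y, E) = Y
39 - r(o(-1, 5), l(6, 2)) = 39 - (-20)*5 = 39 - 1*(-100) = 39 + 100 = 139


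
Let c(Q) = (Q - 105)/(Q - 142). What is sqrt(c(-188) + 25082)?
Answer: sqrt(2731526490)/330 ≈ 158.38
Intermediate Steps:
c(Q) = (-105 + Q)/(-142 + Q)
sqrt(c(-188) + 25082) = sqrt((-105 - 188)/(-142 - 188) + 25082) = sqrt(-293/(-330) + 25082) = sqrt(-1/330*(-293) + 25082) = sqrt(293/330 + 25082) = sqrt(8277353/330) = sqrt(2731526490)/330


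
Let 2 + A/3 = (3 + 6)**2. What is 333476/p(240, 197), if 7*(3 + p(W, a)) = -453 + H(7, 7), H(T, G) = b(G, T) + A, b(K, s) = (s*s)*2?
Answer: -2334332/139 ≈ -16794.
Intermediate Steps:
b(K, s) = 2*s**2 (b(K, s) = s**2*2 = 2*s**2)
A = 237 (A = -6 + 3*(3 + 6)**2 = -6 + 3*9**2 = -6 + 3*81 = -6 + 243 = 237)
H(T, G) = 237 + 2*T**2 (H(T, G) = 2*T**2 + 237 = 237 + 2*T**2)
p(W, a) = -139/7 (p(W, a) = -3 + (-453 + (237 + 2*7**2))/7 = -3 + (-453 + (237 + 2*49))/7 = -3 + (-453 + (237 + 98))/7 = -3 + (-453 + 335)/7 = -3 + (1/7)*(-118) = -3 - 118/7 = -139/7)
333476/p(240, 197) = 333476/(-139/7) = 333476*(-7/139) = -2334332/139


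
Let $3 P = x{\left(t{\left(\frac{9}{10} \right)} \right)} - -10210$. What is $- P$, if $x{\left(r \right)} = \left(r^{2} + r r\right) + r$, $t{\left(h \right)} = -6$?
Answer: $- \frac{10276}{3} \approx -3425.3$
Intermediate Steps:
$x{\left(r \right)} = r + 2 r^{2}$ ($x{\left(r \right)} = \left(r^{2} + r^{2}\right) + r = 2 r^{2} + r = r + 2 r^{2}$)
$P = \frac{10276}{3}$ ($P = \frac{- 6 \left(1 + 2 \left(-6\right)\right) - -10210}{3} = \frac{- 6 \left(1 - 12\right) + 10210}{3} = \frac{\left(-6\right) \left(-11\right) + 10210}{3} = \frac{66 + 10210}{3} = \frac{1}{3} \cdot 10276 = \frac{10276}{3} \approx 3425.3$)
$- P = \left(-1\right) \frac{10276}{3} = - \frac{10276}{3}$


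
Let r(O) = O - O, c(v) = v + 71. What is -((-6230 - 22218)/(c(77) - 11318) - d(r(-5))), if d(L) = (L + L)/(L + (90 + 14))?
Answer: -14224/5585 ≈ -2.5468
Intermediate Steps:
c(v) = 71 + v
r(O) = 0
d(L) = 2*L/(104 + L) (d(L) = (2*L)/(L + 104) = (2*L)/(104 + L) = 2*L/(104 + L))
-((-6230 - 22218)/(c(77) - 11318) - d(r(-5))) = -((-6230 - 22218)/((71 + 77) - 11318) - 2*0/(104 + 0)) = -(-28448/(148 - 11318) - 2*0/104) = -(-28448/(-11170) - 2*0/104) = -(-28448*(-1/11170) - 1*0) = -(14224/5585 + 0) = -1*14224/5585 = -14224/5585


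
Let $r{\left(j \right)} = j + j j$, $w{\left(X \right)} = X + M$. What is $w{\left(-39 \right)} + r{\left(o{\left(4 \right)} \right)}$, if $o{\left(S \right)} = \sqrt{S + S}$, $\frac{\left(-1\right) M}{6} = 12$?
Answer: $-103 + 2 \sqrt{2} \approx -100.17$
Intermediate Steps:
$M = -72$ ($M = \left(-6\right) 12 = -72$)
$o{\left(S \right)} = \sqrt{2} \sqrt{S}$ ($o{\left(S \right)} = \sqrt{2 S} = \sqrt{2} \sqrt{S}$)
$w{\left(X \right)} = -72 + X$ ($w{\left(X \right)} = X - 72 = -72 + X$)
$r{\left(j \right)} = j + j^{2}$
$w{\left(-39 \right)} + r{\left(o{\left(4 \right)} \right)} = \left(-72 - 39\right) + \sqrt{2} \sqrt{4} \left(1 + \sqrt{2} \sqrt{4}\right) = -111 + \sqrt{2} \cdot 2 \left(1 + \sqrt{2} \cdot 2\right) = -111 + 2 \sqrt{2} \left(1 + 2 \sqrt{2}\right)$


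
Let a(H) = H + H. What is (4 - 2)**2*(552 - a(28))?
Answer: 1984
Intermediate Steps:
a(H) = 2*H
(4 - 2)**2*(552 - a(28)) = (4 - 2)**2*(552 - 2*28) = 2**2*(552 - 1*56) = 4*(552 - 56) = 4*496 = 1984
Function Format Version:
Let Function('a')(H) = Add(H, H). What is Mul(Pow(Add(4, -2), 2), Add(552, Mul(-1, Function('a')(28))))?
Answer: 1984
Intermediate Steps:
Function('a')(H) = Mul(2, H)
Mul(Pow(Add(4, -2), 2), Add(552, Mul(-1, Function('a')(28)))) = Mul(Pow(Add(4, -2), 2), Add(552, Mul(-1, Mul(2, 28)))) = Mul(Pow(2, 2), Add(552, Mul(-1, 56))) = Mul(4, Add(552, -56)) = Mul(4, 496) = 1984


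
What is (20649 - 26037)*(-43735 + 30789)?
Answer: 69753048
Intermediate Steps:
(20649 - 26037)*(-43735 + 30789) = -5388*(-12946) = 69753048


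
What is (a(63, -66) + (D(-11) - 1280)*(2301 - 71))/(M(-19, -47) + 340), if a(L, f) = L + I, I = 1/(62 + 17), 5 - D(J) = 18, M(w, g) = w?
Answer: -227782832/25359 ≈ -8982.3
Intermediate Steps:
D(J) = -13 (D(J) = 5 - 1*18 = 5 - 18 = -13)
I = 1/79 ≈ 0.012658
a(L, f) = 1/79 + L (a(L, f) = L + 1/79 = 1/79 + L)
(a(63, -66) + (D(-11) - 1280)*(2301 - 71))/(M(-19, -47) + 340) = ((1/79 + 63) + (-13 - 1280)*(2301 - 71))/(-19 + 340) = (4978/79 - 1293*2230)/321 = (4978/79 - 2883390)*(1/321) = -227782832/79*1/321 = -227782832/25359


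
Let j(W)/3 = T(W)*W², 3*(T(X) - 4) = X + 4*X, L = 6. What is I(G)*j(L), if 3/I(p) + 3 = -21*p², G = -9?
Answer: -189/71 ≈ -2.6620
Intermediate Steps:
I(p) = 3/(-3 - 21*p²)
T(X) = 4 + 5*X/3 (T(X) = 4 + (X + 4*X)/3 = 4 + (5*X)/3 = 4 + 5*X/3)
j(W) = 3*W²*(4 + 5*W/3) (j(W) = 3*((4 + 5*W/3)*W²) = 3*(W²*(4 + 5*W/3)) = 3*W²*(4 + 5*W/3))
I(G)*j(L) = (-1/(1 + 7*(-9)²))*(6²*(12 + 5*6)) = (-1/(1 + 7*81))*(36*(12 + 30)) = (-1/(1 + 567))*(36*42) = -1/568*1512 = -189/71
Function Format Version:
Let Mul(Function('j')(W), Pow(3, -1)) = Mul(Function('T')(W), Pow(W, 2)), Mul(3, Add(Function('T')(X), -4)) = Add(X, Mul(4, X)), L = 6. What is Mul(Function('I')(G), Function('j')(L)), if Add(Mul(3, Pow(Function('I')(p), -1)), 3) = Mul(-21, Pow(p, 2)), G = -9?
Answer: Rational(-189, 71) ≈ -2.6620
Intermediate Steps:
Function('I')(p) = Mul(3, Pow(Add(-3, Mul(-21, Pow(p, 2))), -1))
Function('T')(X) = Add(4, Mul(Rational(5, 3), X)) (Function('T')(X) = Add(4, Mul(Rational(1, 3), Add(X, Mul(4, X)))) = Add(4, Mul(Rational(1, 3), Mul(5, X))) = Add(4, Mul(Rational(5, 3), X)))
Function('j')(W) = Mul(3, Pow(W, 2), Add(4, Mul(Rational(5, 3), W))) (Function('j')(W) = Mul(3, Mul(Add(4, Mul(Rational(5, 3), W)), Pow(W, 2))) = Mul(3, Mul(Pow(W, 2), Add(4, Mul(Rational(5, 3), W)))) = Mul(3, Pow(W, 2), Add(4, Mul(Rational(5, 3), W))))
Mul(Function('I')(G), Function('j')(L)) = Mul(Mul(-1, Pow(Add(1, Mul(7, Pow(-9, 2))), -1)), Mul(Pow(6, 2), Add(12, Mul(5, 6)))) = Mul(Mul(-1, Pow(Add(1, Mul(7, 81)), -1)), Mul(36, Add(12, 30))) = Mul(Mul(-1, Pow(Add(1, 567), -1)), Mul(36, 42)) = Mul(Mul(-1, Pow(568, -1)), 1512) = Mul(Mul(-1, Rational(1, 568)), 1512) = Mul(Rational(-1, 568), 1512) = Rational(-189, 71)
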